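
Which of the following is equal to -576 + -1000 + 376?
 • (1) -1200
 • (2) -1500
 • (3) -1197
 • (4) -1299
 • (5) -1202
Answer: 1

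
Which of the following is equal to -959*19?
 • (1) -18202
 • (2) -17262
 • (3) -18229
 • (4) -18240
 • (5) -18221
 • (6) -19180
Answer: 5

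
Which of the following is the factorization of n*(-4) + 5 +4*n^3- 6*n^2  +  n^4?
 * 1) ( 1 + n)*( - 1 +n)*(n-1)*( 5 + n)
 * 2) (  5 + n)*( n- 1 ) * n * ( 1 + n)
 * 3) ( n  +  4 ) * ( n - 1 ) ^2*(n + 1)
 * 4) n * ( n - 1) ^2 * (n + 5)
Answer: 1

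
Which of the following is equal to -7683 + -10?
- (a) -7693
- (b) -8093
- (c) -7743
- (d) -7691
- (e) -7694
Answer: a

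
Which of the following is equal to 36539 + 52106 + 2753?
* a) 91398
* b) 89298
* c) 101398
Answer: a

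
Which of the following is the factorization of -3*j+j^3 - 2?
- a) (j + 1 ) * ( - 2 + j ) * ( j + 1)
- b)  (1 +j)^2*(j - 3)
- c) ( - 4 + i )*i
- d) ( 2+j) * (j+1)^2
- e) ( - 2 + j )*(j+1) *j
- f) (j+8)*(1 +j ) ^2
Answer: a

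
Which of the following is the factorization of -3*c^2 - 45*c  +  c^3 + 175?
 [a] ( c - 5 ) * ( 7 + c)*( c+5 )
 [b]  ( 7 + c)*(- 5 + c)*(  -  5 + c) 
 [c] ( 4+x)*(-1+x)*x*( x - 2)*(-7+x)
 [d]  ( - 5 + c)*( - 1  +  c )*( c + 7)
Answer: b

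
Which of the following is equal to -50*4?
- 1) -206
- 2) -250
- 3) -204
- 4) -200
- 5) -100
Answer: 4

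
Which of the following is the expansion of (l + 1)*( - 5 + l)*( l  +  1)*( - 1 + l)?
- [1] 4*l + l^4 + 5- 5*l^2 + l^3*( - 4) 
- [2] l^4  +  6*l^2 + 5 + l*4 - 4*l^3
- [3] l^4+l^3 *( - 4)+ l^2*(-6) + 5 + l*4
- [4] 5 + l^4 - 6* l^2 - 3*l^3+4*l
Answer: 3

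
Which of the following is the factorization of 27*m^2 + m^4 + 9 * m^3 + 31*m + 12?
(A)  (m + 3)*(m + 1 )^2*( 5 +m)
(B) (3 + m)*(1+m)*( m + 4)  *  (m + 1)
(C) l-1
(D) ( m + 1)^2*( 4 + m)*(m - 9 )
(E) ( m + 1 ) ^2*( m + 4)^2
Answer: B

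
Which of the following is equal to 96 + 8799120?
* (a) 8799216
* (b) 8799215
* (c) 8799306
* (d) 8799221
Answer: a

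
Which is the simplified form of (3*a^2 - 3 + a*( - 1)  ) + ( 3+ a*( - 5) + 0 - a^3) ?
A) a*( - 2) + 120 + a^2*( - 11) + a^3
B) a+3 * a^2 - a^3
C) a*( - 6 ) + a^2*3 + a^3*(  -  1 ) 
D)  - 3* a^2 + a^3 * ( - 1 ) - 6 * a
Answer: C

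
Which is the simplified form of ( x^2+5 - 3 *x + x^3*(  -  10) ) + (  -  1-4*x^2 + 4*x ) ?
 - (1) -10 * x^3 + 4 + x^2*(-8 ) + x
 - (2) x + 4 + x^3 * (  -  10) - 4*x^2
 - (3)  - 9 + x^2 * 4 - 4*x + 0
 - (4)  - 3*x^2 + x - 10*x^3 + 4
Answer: 4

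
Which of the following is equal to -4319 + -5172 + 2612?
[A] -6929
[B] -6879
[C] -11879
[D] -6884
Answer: B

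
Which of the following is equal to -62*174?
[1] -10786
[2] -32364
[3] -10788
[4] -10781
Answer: 3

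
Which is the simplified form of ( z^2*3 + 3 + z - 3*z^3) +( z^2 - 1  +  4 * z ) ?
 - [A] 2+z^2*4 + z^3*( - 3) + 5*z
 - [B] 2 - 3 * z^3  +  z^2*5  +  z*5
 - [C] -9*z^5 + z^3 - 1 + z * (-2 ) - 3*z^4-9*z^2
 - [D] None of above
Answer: A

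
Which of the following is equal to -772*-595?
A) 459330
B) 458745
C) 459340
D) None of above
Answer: C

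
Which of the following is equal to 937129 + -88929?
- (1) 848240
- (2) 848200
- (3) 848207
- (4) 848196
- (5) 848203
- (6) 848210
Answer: 2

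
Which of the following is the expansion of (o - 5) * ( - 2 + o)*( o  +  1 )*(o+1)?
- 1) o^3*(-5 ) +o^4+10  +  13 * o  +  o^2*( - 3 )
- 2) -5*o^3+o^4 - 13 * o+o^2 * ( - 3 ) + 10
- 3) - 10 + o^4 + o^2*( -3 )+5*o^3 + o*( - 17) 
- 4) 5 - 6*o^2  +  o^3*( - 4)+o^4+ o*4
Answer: 1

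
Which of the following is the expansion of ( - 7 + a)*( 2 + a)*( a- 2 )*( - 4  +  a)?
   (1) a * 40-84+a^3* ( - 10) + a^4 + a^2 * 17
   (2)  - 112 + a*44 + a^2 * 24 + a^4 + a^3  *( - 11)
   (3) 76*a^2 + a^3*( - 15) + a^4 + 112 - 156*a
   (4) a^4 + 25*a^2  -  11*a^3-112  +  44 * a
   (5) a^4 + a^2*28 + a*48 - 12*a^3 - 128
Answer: 2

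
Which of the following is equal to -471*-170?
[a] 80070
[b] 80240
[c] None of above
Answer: a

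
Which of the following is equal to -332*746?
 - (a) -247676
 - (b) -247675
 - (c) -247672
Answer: c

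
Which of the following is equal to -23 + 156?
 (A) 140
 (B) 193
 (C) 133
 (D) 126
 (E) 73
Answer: C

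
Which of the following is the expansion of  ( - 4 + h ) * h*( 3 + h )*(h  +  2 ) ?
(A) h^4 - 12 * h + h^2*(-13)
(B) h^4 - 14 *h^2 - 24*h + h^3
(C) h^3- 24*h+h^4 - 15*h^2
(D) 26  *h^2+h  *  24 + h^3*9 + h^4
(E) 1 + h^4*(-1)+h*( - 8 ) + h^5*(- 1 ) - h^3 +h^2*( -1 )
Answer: B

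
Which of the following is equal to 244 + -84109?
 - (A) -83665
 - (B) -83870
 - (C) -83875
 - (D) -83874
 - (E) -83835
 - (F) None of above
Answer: F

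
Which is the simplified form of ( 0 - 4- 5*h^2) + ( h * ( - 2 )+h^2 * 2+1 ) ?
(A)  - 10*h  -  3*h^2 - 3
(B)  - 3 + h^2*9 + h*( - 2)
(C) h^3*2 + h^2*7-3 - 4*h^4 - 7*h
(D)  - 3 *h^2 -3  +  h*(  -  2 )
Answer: D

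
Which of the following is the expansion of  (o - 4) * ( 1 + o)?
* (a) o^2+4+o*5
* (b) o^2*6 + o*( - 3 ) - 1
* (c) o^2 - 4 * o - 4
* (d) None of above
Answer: d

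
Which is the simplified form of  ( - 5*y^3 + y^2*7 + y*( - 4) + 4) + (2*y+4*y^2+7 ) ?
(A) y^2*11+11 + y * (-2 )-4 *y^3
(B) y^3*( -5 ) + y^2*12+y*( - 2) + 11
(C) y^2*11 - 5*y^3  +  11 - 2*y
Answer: C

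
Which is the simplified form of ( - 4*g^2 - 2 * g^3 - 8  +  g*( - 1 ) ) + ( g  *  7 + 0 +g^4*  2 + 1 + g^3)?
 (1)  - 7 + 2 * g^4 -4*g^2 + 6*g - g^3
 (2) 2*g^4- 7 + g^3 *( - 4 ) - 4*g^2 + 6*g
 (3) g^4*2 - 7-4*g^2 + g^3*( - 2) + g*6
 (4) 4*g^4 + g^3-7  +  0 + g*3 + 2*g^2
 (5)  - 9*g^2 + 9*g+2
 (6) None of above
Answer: 1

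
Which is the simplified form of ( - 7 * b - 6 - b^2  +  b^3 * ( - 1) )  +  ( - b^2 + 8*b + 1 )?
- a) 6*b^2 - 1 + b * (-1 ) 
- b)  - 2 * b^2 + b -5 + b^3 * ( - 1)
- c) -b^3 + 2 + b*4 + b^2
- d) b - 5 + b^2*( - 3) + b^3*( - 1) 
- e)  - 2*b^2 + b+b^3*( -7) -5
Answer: b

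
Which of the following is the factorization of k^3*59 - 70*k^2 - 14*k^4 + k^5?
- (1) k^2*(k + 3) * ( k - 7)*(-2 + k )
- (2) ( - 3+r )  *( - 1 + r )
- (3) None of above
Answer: 3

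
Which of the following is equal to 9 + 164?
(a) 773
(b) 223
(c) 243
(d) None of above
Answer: d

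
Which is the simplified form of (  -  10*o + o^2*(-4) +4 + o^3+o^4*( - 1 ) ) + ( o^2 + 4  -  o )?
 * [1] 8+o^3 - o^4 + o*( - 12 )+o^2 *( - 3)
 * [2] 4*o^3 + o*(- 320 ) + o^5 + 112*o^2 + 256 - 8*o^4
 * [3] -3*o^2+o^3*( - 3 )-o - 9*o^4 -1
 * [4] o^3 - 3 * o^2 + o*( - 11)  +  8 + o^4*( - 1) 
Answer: 4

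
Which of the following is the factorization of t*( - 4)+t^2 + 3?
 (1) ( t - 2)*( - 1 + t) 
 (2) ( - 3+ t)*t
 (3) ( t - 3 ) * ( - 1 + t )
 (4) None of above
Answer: 3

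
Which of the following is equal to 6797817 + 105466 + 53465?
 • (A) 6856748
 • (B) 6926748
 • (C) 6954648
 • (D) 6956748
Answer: D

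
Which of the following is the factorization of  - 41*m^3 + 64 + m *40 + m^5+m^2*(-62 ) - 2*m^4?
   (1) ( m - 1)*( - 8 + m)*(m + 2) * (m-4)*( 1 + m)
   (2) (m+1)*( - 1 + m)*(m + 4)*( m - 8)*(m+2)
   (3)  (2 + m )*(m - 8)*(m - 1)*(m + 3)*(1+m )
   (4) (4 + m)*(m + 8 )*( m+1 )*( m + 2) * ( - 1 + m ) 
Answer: 2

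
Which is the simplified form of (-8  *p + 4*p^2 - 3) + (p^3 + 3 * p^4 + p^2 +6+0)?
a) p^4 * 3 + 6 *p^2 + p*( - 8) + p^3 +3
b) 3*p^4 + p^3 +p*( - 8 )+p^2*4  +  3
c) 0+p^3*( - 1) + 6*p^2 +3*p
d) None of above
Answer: d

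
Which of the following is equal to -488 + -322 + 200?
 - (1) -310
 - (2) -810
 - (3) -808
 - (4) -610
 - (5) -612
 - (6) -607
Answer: 4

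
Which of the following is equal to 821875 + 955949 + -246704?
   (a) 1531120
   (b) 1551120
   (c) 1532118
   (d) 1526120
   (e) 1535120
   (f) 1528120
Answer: a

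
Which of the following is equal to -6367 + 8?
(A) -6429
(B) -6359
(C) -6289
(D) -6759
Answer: B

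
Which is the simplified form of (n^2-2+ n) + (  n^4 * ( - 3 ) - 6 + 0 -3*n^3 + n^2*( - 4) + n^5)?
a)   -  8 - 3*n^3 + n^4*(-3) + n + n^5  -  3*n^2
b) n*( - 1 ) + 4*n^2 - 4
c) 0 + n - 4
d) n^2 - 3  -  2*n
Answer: a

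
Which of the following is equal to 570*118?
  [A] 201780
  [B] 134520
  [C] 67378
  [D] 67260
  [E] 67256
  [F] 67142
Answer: D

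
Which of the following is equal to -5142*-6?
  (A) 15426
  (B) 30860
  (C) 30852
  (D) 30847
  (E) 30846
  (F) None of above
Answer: C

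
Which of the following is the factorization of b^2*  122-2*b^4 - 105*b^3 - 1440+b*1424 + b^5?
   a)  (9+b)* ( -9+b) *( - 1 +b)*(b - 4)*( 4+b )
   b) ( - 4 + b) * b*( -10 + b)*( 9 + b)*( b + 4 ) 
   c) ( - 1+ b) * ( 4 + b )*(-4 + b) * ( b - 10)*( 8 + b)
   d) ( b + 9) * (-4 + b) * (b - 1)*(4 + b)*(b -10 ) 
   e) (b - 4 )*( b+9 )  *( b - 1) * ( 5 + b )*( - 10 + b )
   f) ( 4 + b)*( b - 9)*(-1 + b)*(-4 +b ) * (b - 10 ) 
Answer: d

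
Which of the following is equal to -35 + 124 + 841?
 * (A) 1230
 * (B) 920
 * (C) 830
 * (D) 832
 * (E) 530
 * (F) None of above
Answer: F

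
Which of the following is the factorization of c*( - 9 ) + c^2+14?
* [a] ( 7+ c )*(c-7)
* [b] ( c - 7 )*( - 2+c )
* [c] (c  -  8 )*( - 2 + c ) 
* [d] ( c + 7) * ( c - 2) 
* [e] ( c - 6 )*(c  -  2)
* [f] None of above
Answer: b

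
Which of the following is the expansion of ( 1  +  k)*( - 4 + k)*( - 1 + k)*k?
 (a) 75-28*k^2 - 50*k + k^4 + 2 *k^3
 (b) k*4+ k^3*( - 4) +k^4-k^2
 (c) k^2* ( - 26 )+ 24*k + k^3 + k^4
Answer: b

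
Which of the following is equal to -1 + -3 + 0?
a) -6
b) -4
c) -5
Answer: b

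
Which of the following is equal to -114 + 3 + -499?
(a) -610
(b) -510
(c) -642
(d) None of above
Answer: a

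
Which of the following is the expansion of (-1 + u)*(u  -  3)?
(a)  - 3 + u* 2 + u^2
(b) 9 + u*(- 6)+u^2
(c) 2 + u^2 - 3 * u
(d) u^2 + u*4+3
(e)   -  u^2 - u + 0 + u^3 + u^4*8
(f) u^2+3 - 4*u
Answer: f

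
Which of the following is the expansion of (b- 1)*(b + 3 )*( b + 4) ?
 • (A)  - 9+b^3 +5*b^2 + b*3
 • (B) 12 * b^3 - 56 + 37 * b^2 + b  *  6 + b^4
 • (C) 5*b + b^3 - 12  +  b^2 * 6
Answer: C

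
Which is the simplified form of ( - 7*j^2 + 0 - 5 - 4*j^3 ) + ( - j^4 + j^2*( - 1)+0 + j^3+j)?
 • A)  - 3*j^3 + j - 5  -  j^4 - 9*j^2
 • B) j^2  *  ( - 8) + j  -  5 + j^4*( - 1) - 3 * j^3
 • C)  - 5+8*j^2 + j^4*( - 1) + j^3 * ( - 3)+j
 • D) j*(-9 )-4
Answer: B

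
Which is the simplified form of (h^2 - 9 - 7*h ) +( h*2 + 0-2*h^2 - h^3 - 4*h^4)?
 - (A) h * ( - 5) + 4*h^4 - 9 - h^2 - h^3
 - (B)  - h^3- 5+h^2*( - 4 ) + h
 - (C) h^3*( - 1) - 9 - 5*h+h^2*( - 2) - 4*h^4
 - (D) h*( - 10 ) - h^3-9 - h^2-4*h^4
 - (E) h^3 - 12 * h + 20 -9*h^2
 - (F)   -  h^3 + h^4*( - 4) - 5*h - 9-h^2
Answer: F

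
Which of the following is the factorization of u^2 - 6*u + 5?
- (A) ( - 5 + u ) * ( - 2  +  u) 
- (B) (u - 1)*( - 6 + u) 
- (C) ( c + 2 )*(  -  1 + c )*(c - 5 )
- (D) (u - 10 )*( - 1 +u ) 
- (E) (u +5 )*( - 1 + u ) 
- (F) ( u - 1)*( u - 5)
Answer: F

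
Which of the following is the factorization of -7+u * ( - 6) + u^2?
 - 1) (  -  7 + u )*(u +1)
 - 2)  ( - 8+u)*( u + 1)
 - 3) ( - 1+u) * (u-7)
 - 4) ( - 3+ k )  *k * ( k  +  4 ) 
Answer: 1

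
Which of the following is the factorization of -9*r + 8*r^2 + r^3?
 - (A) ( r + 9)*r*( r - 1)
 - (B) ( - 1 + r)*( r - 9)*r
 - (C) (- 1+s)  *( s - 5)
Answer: A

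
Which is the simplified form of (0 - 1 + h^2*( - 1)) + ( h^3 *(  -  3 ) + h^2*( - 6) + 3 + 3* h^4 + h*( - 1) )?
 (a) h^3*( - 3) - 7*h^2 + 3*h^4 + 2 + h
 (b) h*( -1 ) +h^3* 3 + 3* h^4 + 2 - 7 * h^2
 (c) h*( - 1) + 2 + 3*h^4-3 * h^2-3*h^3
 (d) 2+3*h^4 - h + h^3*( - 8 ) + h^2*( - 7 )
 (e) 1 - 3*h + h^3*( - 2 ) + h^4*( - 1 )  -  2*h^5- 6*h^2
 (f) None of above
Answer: f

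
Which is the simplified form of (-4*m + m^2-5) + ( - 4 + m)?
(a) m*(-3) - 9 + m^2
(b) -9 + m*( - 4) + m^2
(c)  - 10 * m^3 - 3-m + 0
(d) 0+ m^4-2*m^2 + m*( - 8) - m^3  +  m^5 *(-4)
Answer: a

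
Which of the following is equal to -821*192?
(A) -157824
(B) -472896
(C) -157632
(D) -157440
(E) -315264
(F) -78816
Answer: C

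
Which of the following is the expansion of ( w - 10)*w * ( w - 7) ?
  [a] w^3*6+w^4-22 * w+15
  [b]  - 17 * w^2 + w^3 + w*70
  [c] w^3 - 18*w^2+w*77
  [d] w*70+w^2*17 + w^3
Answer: b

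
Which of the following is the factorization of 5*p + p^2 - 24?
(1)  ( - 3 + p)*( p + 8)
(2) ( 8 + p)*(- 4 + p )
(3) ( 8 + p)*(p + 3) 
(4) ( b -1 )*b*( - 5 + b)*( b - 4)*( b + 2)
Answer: 1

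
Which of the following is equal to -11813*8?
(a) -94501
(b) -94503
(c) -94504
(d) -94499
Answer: c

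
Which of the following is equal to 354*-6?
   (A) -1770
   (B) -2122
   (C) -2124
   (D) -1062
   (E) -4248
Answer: C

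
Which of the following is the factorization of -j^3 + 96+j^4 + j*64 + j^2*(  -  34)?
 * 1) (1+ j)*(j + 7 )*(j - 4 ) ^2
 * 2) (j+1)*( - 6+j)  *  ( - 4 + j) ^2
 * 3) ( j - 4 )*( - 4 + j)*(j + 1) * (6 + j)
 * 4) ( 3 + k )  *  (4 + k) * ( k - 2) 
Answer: 3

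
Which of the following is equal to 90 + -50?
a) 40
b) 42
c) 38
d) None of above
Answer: a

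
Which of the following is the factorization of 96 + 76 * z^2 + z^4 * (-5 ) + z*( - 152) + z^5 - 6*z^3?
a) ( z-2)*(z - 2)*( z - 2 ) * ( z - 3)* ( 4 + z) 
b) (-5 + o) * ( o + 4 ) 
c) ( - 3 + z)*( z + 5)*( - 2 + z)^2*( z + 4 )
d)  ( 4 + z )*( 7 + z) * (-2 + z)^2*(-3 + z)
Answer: a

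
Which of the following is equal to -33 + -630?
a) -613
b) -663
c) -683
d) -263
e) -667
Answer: b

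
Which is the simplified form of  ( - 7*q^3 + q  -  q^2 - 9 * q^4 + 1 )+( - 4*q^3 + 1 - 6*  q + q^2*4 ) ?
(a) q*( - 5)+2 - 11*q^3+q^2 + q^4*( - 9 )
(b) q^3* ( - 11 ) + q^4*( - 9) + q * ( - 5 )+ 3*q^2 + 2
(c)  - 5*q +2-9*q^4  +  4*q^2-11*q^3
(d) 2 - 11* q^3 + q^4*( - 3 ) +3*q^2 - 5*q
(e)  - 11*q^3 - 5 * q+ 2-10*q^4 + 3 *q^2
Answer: b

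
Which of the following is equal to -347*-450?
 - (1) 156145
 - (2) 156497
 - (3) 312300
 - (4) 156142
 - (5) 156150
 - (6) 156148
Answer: 5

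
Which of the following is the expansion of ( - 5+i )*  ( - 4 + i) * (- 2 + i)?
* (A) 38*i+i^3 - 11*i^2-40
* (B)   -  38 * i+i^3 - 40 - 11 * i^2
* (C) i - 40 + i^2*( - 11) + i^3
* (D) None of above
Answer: A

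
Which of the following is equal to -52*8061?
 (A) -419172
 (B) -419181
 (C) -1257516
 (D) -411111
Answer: A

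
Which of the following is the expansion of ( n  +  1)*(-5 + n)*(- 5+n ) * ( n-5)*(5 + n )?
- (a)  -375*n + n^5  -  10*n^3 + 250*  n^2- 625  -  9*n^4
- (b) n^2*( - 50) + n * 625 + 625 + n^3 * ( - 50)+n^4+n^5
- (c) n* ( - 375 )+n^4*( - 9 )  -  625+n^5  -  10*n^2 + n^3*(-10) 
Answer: a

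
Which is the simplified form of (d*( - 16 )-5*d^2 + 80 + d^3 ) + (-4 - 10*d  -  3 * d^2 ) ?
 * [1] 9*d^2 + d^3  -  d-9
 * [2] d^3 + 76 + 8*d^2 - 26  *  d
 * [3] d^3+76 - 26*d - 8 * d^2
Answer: 3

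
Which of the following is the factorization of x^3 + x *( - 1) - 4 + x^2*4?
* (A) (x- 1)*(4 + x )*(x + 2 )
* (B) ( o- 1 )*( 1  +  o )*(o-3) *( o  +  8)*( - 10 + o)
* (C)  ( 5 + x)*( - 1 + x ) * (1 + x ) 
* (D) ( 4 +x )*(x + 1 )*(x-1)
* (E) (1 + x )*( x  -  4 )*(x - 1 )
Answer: D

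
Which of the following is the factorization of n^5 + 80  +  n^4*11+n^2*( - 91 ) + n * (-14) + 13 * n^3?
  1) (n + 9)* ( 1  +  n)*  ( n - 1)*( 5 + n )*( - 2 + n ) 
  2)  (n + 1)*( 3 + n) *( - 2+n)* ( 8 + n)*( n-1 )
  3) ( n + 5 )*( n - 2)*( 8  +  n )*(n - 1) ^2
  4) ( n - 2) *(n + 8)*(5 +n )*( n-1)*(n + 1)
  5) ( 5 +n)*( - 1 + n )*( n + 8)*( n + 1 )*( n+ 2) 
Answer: 4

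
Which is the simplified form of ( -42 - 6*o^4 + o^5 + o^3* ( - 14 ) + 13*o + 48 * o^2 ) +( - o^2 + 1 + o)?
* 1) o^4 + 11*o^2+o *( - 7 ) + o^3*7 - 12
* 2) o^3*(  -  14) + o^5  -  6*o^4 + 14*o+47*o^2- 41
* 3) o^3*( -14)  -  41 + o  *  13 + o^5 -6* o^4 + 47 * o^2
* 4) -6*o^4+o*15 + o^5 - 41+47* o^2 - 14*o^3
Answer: 2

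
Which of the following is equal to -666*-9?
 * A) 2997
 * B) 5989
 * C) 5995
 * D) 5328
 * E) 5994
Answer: E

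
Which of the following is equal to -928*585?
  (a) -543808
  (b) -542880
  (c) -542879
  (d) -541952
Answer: b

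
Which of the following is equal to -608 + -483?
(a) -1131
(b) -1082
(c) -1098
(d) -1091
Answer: d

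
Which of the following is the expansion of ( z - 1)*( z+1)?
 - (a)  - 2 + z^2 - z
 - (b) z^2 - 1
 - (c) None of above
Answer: b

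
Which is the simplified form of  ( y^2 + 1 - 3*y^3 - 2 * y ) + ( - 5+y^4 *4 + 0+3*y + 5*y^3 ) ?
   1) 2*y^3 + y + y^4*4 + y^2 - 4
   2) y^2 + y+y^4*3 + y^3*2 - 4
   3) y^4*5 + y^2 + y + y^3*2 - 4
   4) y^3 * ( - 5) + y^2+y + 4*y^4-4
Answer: 1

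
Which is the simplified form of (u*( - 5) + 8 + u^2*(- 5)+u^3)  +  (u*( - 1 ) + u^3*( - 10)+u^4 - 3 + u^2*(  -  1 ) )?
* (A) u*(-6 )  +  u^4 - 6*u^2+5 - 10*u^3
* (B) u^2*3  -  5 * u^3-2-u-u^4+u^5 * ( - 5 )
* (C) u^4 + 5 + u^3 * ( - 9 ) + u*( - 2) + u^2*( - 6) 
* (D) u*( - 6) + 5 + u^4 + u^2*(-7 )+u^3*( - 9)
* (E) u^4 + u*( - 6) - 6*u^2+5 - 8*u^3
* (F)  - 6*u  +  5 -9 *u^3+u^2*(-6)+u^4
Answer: F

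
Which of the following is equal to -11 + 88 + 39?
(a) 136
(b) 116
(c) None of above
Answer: b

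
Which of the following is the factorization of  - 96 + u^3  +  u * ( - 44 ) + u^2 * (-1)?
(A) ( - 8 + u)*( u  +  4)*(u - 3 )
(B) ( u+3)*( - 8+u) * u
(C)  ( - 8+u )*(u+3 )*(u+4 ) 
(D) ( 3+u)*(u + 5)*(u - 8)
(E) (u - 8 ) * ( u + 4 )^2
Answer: C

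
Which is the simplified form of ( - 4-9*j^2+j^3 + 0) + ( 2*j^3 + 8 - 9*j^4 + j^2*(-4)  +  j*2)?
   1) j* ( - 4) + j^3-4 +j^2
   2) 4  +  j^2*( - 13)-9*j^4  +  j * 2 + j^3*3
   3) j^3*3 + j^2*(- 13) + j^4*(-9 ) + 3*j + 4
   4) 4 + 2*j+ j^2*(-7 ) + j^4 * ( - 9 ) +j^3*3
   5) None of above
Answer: 2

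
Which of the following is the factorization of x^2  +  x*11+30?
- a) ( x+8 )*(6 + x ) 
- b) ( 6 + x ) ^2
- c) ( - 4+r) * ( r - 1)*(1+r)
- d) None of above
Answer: d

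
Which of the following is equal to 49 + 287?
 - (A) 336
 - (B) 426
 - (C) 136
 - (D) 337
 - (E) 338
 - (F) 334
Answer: A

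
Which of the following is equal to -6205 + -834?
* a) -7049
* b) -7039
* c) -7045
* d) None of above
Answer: b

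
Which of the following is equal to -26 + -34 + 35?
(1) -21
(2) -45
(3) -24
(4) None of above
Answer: 4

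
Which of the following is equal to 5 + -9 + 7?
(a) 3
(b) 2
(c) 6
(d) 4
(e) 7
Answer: a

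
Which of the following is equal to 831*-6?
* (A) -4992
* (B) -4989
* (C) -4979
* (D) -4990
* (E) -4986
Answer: E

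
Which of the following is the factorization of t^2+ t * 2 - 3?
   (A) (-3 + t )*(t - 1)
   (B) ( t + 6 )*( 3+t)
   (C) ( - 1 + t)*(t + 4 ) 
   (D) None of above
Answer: D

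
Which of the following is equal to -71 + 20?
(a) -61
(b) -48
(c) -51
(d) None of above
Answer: c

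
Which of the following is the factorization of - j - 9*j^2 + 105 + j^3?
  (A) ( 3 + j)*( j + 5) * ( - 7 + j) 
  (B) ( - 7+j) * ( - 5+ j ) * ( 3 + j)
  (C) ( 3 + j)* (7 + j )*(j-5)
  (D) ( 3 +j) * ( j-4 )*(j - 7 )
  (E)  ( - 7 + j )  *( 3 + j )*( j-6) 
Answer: B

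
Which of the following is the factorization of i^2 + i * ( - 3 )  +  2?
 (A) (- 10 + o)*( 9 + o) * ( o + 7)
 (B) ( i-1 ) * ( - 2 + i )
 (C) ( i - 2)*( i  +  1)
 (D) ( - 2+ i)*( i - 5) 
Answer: B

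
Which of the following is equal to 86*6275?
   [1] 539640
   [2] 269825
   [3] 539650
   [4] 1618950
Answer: 3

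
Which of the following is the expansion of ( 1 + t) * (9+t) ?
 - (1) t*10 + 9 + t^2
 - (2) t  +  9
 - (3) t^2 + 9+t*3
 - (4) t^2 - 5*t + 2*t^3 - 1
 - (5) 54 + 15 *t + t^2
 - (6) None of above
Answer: 1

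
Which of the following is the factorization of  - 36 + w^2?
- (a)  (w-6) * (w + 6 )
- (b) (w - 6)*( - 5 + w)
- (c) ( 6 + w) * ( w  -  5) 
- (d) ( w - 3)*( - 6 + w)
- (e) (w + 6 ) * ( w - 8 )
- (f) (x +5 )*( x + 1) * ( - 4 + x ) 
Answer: a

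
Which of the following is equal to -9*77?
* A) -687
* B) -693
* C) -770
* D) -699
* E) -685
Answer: B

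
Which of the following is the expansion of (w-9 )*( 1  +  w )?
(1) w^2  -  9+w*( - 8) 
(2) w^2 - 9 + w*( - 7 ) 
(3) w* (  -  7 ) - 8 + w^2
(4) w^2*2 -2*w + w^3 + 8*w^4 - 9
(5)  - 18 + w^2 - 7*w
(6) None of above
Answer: 1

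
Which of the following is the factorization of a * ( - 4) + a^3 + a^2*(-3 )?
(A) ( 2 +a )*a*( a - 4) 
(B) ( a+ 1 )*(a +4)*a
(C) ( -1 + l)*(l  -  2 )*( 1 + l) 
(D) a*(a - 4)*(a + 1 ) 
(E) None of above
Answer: D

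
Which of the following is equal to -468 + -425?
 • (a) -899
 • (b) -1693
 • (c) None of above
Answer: c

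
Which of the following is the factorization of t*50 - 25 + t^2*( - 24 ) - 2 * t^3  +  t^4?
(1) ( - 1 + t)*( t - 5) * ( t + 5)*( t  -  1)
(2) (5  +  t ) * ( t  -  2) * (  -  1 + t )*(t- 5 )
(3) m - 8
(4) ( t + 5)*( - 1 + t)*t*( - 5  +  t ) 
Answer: 1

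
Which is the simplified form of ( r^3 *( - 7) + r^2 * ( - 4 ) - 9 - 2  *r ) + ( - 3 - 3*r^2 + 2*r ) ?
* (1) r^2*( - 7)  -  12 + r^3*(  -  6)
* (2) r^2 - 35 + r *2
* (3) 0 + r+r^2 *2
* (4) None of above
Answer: 4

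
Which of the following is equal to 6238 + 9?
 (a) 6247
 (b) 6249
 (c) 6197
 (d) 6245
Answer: a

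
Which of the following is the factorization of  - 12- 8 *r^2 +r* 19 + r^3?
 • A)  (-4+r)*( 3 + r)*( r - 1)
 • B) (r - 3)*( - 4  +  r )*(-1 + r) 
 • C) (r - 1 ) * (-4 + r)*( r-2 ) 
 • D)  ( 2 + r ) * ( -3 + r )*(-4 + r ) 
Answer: B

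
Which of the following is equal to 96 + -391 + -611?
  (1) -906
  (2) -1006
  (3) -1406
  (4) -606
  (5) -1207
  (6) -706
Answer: 1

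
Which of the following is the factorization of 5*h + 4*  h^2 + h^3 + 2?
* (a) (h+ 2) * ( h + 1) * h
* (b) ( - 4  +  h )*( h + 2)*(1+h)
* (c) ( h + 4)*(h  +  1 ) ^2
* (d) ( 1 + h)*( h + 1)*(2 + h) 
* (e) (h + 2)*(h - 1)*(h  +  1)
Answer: d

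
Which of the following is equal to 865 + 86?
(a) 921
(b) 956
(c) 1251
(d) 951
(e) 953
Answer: d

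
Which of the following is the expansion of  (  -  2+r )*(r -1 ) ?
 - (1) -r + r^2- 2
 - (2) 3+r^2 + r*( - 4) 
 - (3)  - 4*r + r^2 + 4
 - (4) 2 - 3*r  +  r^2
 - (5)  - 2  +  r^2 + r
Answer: 4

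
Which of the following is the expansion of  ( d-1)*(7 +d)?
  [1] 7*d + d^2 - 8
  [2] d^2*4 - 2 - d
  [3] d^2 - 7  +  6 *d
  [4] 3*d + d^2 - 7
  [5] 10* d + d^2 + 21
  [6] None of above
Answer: 3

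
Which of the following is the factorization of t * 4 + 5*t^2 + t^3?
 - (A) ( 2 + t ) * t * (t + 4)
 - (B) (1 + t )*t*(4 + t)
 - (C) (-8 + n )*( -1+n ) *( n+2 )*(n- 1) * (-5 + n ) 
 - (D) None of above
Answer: B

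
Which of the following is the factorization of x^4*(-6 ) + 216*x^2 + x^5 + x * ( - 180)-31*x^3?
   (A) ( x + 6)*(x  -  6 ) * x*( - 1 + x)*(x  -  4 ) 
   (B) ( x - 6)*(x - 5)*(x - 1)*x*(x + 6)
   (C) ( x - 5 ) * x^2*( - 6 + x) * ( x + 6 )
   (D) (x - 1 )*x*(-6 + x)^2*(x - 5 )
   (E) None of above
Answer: B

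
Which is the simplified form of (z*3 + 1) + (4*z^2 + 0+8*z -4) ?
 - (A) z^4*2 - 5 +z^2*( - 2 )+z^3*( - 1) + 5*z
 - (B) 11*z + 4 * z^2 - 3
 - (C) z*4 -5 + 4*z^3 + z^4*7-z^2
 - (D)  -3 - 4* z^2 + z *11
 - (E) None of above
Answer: B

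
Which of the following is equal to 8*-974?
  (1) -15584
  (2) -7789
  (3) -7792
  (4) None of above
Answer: 3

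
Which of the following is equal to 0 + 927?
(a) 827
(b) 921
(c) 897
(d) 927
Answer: d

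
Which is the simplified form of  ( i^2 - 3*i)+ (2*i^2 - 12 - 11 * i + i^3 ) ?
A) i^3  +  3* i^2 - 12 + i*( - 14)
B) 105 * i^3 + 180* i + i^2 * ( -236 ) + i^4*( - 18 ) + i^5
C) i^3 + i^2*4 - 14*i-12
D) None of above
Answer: A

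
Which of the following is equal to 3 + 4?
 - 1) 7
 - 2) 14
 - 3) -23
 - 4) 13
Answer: 1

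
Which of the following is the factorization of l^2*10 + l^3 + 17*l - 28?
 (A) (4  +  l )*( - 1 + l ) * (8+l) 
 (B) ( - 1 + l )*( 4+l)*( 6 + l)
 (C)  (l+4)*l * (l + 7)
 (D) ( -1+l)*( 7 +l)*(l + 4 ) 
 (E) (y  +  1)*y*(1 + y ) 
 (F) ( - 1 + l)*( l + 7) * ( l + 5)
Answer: D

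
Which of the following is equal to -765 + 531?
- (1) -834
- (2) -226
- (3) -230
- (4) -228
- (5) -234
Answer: 5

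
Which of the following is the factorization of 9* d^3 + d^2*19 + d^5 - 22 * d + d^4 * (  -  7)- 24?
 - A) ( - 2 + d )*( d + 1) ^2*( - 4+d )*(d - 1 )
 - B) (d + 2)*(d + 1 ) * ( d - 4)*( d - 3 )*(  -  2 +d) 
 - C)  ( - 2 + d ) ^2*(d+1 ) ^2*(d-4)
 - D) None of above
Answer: D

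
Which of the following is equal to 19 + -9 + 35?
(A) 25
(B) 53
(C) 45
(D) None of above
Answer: C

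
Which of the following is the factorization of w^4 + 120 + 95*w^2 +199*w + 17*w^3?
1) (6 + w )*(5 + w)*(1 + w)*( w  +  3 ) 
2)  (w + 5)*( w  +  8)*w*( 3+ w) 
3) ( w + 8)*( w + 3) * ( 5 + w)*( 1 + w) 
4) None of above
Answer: 3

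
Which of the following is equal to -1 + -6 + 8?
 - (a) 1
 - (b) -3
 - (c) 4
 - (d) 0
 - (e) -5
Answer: a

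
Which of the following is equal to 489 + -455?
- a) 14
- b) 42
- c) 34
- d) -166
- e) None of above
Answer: c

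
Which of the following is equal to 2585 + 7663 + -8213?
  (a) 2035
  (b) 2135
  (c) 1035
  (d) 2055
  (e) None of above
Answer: a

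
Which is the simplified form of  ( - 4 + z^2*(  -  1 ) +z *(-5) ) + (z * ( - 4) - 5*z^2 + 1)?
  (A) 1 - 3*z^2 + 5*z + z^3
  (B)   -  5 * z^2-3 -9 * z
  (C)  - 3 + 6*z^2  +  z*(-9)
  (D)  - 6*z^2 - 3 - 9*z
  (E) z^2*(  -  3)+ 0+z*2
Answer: D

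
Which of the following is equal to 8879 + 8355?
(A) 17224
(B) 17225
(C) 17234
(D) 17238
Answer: C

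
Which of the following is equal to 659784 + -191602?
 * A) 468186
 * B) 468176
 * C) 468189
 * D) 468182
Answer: D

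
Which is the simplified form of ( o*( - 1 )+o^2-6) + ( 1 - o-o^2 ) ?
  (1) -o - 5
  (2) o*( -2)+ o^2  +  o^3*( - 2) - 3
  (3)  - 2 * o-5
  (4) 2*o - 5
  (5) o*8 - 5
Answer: 3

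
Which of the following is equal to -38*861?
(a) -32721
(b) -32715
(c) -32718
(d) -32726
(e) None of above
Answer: c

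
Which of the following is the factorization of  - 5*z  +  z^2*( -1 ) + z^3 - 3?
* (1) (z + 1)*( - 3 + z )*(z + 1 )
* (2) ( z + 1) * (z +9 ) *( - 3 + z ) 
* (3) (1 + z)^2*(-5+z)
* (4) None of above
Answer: 1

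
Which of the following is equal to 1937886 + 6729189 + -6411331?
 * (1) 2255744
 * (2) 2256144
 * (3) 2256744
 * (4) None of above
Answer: 1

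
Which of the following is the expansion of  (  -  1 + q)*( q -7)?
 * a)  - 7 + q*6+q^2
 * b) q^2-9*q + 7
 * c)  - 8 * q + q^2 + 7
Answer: c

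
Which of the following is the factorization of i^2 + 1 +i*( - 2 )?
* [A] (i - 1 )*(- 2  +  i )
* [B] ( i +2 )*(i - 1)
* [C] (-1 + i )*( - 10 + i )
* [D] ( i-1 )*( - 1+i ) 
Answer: D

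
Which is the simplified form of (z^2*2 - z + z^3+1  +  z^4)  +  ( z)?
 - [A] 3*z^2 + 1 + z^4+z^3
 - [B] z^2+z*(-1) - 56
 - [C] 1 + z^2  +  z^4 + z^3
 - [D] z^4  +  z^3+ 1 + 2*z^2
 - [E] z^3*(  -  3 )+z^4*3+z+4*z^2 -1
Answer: D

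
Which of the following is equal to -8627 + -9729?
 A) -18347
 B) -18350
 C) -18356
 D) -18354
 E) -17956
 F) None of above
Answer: C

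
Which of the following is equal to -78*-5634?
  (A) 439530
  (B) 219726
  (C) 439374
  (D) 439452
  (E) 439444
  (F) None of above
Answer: D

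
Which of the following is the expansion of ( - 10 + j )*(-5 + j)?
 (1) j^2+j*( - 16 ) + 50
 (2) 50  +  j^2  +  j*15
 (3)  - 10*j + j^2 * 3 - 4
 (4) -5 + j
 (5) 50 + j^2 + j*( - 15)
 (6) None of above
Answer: 5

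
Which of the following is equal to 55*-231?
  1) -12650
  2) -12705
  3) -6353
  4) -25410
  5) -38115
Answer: 2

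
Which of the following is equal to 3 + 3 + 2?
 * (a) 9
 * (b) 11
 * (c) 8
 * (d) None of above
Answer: c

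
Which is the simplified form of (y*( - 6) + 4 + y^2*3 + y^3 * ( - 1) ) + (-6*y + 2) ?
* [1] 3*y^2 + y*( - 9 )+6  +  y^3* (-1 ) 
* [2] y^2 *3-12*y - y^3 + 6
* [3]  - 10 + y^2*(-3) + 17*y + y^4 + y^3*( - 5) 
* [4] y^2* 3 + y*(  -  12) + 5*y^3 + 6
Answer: 2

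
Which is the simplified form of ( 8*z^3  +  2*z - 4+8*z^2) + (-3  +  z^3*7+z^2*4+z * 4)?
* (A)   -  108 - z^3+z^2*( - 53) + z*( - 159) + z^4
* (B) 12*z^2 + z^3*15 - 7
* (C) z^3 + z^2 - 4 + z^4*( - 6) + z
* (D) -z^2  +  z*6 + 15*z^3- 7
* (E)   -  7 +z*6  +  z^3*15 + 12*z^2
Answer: E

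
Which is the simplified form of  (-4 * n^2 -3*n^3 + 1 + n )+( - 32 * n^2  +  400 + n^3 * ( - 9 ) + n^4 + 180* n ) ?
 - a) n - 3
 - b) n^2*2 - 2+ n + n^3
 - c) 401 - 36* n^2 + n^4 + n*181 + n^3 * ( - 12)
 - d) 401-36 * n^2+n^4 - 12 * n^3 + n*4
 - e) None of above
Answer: c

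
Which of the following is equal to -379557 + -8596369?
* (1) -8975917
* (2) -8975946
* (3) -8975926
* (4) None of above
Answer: 3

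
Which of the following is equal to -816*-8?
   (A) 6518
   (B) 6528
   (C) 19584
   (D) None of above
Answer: B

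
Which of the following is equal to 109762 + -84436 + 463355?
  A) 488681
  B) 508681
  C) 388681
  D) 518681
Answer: A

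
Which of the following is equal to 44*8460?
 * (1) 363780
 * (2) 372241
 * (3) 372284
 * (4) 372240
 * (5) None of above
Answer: 4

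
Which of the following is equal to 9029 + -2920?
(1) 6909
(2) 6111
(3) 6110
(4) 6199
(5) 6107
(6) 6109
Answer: 6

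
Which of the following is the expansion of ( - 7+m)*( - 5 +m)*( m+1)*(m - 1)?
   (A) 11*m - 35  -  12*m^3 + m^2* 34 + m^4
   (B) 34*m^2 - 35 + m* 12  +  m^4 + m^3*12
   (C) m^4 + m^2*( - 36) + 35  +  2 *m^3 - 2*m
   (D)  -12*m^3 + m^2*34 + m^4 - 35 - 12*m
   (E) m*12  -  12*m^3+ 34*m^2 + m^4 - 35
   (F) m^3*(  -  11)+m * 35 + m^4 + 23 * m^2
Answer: E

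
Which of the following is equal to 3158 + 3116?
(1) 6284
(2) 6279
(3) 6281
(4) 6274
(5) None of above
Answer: 4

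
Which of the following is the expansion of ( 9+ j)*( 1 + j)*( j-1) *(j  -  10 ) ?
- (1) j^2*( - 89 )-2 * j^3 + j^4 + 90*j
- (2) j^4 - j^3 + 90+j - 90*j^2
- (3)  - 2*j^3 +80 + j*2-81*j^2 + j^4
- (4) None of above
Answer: 4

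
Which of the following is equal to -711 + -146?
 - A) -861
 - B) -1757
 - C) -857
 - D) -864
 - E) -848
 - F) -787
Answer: C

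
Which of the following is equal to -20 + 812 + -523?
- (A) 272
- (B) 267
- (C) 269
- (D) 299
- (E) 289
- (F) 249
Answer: C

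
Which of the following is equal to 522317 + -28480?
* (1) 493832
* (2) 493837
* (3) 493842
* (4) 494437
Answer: 2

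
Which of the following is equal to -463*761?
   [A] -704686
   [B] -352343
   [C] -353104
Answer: B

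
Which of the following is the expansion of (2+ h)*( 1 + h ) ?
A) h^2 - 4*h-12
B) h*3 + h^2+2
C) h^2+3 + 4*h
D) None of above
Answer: B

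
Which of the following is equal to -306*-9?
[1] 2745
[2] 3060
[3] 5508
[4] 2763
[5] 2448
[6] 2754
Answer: 6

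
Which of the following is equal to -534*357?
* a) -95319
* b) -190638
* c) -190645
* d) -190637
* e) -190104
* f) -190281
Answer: b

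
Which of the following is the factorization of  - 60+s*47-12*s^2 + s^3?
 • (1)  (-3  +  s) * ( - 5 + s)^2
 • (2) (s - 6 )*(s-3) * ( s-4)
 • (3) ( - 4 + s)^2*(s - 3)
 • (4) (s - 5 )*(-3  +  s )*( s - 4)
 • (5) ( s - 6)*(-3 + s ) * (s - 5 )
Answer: 4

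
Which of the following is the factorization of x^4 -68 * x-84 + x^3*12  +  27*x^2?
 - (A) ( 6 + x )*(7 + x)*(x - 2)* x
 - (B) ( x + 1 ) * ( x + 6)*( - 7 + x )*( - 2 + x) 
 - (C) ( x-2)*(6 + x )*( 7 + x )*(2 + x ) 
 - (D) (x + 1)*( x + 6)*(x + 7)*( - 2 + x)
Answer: D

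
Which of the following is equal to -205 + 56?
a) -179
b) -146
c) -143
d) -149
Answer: d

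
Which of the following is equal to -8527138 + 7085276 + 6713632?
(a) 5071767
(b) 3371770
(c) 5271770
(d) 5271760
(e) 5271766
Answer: c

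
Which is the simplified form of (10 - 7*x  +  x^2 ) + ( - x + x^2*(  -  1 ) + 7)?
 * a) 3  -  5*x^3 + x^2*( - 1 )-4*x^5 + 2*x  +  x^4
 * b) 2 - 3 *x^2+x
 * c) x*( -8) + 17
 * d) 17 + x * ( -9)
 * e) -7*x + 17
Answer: c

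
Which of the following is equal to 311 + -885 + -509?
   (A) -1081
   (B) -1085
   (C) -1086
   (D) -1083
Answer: D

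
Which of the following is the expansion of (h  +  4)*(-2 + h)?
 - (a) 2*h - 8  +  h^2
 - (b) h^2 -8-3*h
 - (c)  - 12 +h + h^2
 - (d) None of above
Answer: a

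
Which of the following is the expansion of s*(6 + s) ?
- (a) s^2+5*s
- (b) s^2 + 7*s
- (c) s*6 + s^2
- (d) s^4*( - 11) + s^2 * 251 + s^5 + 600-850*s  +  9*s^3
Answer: c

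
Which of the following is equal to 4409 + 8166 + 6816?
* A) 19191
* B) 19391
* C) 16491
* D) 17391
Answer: B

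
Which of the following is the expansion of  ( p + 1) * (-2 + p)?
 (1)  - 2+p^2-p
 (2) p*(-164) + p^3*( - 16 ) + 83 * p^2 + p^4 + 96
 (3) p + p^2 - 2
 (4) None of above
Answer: 1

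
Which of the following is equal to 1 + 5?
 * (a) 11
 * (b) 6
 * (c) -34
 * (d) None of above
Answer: b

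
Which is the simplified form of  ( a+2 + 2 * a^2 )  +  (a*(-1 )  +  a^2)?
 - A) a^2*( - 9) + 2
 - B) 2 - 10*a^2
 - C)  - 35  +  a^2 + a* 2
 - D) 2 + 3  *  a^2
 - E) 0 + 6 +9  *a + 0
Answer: D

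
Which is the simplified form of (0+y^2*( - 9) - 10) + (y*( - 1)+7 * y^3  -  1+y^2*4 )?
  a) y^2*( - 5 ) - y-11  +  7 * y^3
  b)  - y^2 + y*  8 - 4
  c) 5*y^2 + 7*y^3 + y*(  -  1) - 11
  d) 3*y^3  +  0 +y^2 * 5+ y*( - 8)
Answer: a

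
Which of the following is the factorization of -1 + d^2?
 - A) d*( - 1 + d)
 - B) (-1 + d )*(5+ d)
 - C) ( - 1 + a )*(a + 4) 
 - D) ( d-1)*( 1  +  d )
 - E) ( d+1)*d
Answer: D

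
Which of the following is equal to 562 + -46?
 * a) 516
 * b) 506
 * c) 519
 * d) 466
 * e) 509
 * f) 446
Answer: a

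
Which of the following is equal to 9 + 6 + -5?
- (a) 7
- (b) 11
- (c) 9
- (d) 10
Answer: d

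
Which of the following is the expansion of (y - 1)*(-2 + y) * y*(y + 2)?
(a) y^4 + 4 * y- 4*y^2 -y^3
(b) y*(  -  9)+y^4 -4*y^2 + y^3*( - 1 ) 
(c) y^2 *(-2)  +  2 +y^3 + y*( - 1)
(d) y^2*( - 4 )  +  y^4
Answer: a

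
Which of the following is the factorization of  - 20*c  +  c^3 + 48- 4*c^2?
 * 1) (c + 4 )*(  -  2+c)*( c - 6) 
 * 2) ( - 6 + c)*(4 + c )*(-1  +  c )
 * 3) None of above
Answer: 1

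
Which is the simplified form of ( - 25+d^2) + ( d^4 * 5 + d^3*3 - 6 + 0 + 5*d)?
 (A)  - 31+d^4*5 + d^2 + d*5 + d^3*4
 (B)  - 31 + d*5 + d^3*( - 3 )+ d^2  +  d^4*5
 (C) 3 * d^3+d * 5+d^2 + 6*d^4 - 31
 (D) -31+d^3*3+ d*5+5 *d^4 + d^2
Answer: D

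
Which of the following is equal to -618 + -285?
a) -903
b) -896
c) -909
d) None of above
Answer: a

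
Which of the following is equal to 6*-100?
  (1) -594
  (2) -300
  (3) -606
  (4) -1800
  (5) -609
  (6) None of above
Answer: 6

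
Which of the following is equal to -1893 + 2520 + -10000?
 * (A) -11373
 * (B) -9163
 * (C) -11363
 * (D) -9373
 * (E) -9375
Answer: D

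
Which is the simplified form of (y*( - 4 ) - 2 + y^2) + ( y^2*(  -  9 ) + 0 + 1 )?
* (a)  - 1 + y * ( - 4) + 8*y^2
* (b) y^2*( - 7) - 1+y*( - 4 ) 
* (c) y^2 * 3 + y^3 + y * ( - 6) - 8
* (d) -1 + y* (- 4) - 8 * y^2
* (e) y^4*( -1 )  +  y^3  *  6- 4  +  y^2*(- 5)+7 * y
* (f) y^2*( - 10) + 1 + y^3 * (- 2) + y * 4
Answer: d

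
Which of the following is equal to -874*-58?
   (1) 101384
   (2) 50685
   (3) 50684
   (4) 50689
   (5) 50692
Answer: 5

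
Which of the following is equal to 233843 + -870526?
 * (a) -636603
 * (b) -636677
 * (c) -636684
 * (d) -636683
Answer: d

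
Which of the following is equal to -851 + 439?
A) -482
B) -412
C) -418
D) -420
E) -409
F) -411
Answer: B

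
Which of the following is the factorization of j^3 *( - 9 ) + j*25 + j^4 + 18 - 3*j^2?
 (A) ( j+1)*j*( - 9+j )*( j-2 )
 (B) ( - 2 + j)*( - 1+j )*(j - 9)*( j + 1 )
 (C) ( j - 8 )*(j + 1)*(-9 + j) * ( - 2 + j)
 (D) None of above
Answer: D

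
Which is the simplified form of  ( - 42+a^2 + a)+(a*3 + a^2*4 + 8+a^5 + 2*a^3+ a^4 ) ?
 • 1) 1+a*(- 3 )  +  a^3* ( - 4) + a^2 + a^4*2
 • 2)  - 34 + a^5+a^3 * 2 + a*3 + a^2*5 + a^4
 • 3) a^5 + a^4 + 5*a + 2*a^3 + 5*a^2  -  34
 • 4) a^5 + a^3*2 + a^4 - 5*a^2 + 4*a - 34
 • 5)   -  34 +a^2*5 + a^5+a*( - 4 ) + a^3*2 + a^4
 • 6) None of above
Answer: 6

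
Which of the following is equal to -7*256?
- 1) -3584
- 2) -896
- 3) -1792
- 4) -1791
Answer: 3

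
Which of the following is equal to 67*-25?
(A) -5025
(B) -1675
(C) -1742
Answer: B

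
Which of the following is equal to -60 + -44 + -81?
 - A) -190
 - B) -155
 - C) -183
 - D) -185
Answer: D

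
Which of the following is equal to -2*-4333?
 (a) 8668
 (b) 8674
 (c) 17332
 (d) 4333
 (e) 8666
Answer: e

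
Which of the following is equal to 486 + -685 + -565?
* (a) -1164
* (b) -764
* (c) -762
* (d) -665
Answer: b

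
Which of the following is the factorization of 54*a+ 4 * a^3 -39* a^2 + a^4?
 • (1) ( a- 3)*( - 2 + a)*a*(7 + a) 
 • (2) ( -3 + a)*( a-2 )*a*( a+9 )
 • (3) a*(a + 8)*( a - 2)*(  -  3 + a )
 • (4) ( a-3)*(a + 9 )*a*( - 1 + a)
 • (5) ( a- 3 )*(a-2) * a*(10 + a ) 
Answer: 2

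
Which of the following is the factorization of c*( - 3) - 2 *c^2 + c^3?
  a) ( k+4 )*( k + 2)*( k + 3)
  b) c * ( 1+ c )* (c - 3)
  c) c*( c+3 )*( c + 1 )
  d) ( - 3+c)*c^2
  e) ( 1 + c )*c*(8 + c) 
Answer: b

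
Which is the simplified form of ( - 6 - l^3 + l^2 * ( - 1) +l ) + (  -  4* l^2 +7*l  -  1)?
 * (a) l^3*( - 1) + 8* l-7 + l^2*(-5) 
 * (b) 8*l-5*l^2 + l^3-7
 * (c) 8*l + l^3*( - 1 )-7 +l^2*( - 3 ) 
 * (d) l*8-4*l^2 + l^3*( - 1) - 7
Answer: a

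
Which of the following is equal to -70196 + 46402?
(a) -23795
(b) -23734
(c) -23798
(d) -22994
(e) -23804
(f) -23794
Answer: f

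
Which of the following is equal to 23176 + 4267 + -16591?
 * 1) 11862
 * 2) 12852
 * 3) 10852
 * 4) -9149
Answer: 3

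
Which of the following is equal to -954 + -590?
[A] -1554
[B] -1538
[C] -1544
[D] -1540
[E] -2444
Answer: C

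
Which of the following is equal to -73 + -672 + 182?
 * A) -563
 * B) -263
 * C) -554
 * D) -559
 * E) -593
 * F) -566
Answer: A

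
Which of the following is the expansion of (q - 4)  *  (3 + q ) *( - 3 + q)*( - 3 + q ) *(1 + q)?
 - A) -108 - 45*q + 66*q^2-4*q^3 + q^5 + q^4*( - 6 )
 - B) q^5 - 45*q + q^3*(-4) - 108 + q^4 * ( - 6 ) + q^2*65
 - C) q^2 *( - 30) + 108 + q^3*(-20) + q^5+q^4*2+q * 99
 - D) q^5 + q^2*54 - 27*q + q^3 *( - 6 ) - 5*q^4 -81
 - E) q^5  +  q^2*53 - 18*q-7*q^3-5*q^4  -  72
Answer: A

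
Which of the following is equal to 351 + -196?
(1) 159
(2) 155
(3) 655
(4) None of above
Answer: 2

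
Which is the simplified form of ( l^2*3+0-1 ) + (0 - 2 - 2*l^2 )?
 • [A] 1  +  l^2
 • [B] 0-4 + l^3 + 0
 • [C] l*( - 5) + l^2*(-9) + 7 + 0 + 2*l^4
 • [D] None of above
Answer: D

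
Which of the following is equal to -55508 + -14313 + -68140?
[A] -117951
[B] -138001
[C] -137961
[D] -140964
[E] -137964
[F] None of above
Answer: C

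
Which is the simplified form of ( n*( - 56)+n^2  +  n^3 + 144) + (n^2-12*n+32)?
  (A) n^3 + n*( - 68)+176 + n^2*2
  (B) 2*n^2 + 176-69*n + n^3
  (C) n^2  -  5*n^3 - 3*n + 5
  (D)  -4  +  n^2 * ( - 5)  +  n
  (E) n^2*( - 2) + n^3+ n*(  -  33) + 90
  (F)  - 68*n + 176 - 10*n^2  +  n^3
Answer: A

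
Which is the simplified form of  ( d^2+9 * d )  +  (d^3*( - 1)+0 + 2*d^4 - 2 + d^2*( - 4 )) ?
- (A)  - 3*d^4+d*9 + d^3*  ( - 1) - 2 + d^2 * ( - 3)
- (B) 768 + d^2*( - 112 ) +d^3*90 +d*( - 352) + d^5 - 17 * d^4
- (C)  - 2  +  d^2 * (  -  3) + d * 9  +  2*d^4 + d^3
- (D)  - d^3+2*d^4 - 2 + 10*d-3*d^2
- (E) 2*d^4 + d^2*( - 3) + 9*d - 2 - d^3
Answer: E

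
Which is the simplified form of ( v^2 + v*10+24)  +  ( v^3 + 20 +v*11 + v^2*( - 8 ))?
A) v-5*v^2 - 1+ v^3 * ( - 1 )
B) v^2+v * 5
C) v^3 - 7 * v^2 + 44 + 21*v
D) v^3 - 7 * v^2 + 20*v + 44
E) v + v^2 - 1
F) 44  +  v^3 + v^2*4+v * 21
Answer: C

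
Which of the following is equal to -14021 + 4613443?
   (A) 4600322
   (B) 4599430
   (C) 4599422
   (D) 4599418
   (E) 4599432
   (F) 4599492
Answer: C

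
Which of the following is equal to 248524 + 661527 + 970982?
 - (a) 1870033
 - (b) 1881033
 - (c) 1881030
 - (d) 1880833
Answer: b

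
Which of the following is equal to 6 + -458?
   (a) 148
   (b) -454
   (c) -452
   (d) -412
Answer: c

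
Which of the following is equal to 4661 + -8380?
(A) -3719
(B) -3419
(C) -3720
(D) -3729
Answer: A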